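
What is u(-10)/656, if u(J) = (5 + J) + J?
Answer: -15/656 ≈ -0.022866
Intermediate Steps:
u(J) = 5 + 2*J
u(-10)/656 = (5 + 2*(-10))/656 = (5 - 20)*(1/656) = -15*1/656 = -15/656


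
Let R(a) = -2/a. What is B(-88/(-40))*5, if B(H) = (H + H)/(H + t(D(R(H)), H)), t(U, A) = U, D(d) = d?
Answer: 1210/71 ≈ 17.042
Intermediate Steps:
B(H) = 2*H/(H - 2/H) (B(H) = (H + H)/(H - 2/H) = (2*H)/(H - 2/H) = 2*H/(H - 2/H))
B(-88/(-40))*5 = (2*(-88/(-40))²/(-2 + (-88/(-40))²))*5 = (2*(-88*(-1/40))²/(-2 + (-88*(-1/40))²))*5 = (2*(11/5)²/(-2 + (11/5)²))*5 = (2*(121/25)/(-2 + 121/25))*5 = (2*(121/25)/(71/25))*5 = (2*(121/25)*(25/71))*5 = (242/71)*5 = 1210/71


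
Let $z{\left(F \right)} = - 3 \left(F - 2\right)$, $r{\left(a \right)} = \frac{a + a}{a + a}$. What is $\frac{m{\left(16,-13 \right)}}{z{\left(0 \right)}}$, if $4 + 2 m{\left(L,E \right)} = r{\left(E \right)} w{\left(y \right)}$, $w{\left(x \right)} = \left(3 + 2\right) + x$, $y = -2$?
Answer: $- \frac{1}{12} \approx -0.083333$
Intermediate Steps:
$r{\left(a \right)} = 1$ ($r{\left(a \right)} = \frac{2 a}{2 a} = 2 a \frac{1}{2 a} = 1$)
$w{\left(x \right)} = 5 + x$
$m{\left(L,E \right)} = - \frac{1}{2}$ ($m{\left(L,E \right)} = -2 + \frac{1 \left(5 - 2\right)}{2} = -2 + \frac{1 \cdot 3}{2} = -2 + \frac{1}{2} \cdot 3 = -2 + \frac{3}{2} = - \frac{1}{2}$)
$z{\left(F \right)} = 6 - 3 F$ ($z{\left(F \right)} = - 3 \left(-2 + F\right) = 6 - 3 F$)
$\frac{m{\left(16,-13 \right)}}{z{\left(0 \right)}} = - \frac{1}{2 \left(6 - 0\right)} = - \frac{1}{2 \left(6 + 0\right)} = - \frac{1}{2 \cdot 6} = \left(- \frac{1}{2}\right) \frac{1}{6} = - \frac{1}{12}$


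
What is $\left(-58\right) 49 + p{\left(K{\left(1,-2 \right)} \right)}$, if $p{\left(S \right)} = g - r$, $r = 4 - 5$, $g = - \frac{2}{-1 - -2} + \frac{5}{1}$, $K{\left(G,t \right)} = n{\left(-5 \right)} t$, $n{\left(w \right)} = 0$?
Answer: $-2838$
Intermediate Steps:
$K{\left(G,t \right)} = 0$ ($K{\left(G,t \right)} = 0 t = 0$)
$g = 3$ ($g = - \frac{2}{-1 + 2} + 5 \cdot 1 = - \frac{2}{1} + 5 = \left(-2\right) 1 + 5 = -2 + 5 = 3$)
$r = -1$
$p{\left(S \right)} = 4$ ($p{\left(S \right)} = 3 - -1 = 3 + 1 = 4$)
$\left(-58\right) 49 + p{\left(K{\left(1,-2 \right)} \right)} = \left(-58\right) 49 + 4 = -2842 + 4 = -2838$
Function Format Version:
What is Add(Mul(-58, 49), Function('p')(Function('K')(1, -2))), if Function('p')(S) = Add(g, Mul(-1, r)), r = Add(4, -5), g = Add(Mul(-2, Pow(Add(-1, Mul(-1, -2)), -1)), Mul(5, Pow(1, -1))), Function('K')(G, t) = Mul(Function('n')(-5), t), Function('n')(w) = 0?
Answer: -2838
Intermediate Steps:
Function('K')(G, t) = 0 (Function('K')(G, t) = Mul(0, t) = 0)
g = 3 (g = Add(Mul(-2, Pow(Add(-1, 2), -1)), Mul(5, 1)) = Add(Mul(-2, Pow(1, -1)), 5) = Add(Mul(-2, 1), 5) = Add(-2, 5) = 3)
r = -1
Function('p')(S) = 4 (Function('p')(S) = Add(3, Mul(-1, -1)) = Add(3, 1) = 4)
Add(Mul(-58, 49), Function('p')(Function('K')(1, -2))) = Add(Mul(-58, 49), 4) = Add(-2842, 4) = -2838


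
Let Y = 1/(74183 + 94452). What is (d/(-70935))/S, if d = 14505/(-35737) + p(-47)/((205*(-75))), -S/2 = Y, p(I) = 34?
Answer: -7562586086791/15590275184250 ≈ -0.48508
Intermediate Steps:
Y = 1/168635 ≈ 5.9300e-6
S = -2/168635 (S = -2*1/168635 = -2/168635 ≈ -1.1860e-5)
d = -224229433/549456375 (d = 14505/(-35737) + 34/((205*(-75))) = 14505*(-1/35737) + 34/(-15375) = -14505/35737 + 34*(-1/15375) = -14505/35737 - 34/15375 = -224229433/549456375 ≈ -0.40809)
(d/(-70935))/S = (-224229433/549456375/(-70935))/(-2/168635) = -224229433/549456375*(-1/70935)*(-168635/2) = (224229433/38975687960625)*(-168635/2) = -7562586086791/15590275184250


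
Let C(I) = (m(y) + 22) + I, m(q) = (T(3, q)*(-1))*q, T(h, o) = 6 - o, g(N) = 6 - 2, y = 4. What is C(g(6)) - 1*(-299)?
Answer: 317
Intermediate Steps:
g(N) = 4
m(q) = q*(-6 + q) (m(q) = ((6 - q)*(-1))*q = (-6 + q)*q = q*(-6 + q))
C(I) = 14 + I (C(I) = (4*(-6 + 4) + 22) + I = (4*(-2) + 22) + I = (-8 + 22) + I = 14 + I)
C(g(6)) - 1*(-299) = (14 + 4) - 1*(-299) = 18 + 299 = 317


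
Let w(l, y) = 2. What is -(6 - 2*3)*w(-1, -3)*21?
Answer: 0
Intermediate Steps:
-(6 - 2*3)*w(-1, -3)*21 = -(6 - 2*3)*2*21 = -(6 - 6)*2*21 = -0*2*21 = -0*21 = -1*0 = 0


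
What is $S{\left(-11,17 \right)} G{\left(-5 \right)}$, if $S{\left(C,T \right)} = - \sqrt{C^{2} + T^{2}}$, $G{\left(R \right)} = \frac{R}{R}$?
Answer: $- \sqrt{410} \approx -20.248$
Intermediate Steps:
$G{\left(R \right)} = 1$
$S{\left(-11,17 \right)} G{\left(-5 \right)} = - \sqrt{\left(-11\right)^{2} + 17^{2}} \cdot 1 = - \sqrt{121 + 289} \cdot 1 = - \sqrt{410} \cdot 1 = - \sqrt{410}$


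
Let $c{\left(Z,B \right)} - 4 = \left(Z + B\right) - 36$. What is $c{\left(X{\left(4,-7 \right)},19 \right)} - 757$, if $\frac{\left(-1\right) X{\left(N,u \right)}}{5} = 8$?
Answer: $-810$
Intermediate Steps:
$X{\left(N,u \right)} = -40$ ($X{\left(N,u \right)} = \left(-5\right) 8 = -40$)
$c{\left(Z,B \right)} = -32 + B + Z$ ($c{\left(Z,B \right)} = 4 - \left(36 - B - Z\right) = 4 + \left(-36 + B + Z\right) = -32 + B + Z$)
$c{\left(X{\left(4,-7 \right)},19 \right)} - 757 = \left(-32 + 19 - 40\right) - 757 = -53 - 757 = -810$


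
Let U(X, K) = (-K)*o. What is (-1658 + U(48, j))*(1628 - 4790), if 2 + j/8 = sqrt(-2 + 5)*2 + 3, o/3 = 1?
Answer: 5318484 + 151776*sqrt(3) ≈ 5.5814e+6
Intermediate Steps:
o = 3 (o = 3*1 = 3)
j = 8 + 16*sqrt(3) (j = -16 + 8*(sqrt(-2 + 5)*2 + 3) = -16 + 8*(sqrt(3)*2 + 3) = -16 + 8*(2*sqrt(3) + 3) = -16 + 8*(3 + 2*sqrt(3)) = -16 + (24 + 16*sqrt(3)) = 8 + 16*sqrt(3) ≈ 35.713)
U(X, K) = -3*K (U(X, K) = -K*3 = -3*K)
(-1658 + U(48, j))*(1628 - 4790) = (-1658 - 3*(8 + 16*sqrt(3)))*(1628 - 4790) = (-1658 + (-24 - 48*sqrt(3)))*(-3162) = (-1682 - 48*sqrt(3))*(-3162) = 5318484 + 151776*sqrt(3)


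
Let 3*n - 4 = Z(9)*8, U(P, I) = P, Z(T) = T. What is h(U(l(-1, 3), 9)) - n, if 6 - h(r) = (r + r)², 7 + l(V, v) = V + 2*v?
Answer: -106/3 ≈ -35.333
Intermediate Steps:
l(V, v) = -7 + V + 2*v (l(V, v) = -7 + (V + 2*v) = -7 + V + 2*v)
h(r) = 6 - 4*r² (h(r) = 6 - (r + r)² = 6 - (2*r)² = 6 - 4*r²)
n = 76/3 (n = 4/3 + (9*8)/3 = 4/3 + (⅓)*72 = 4/3 + 24 = 76/3 ≈ 25.333)
h(U(l(-1, 3), 9)) - n = (6 - 4*(-7 - 1 + 2*3)²) - 1*76/3 = (6 - 4*(-7 - 1 + 6)²) - 76/3 = (6 - 4*(-2)²) - 76/3 = (6 - 4*4) - 76/3 = (6 - 16) - 76/3 = -10 - 76/3 = -106/3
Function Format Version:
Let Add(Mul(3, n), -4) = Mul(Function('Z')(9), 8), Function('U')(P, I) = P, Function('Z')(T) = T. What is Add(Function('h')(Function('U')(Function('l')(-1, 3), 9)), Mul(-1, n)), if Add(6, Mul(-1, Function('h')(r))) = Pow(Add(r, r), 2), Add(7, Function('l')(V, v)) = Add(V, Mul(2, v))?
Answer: Rational(-106, 3) ≈ -35.333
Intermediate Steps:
Function('l')(V, v) = Add(-7, V, Mul(2, v)) (Function('l')(V, v) = Add(-7, Add(V, Mul(2, v))) = Add(-7, V, Mul(2, v)))
Function('h')(r) = Add(6, Mul(-4, Pow(r, 2))) (Function('h')(r) = Add(6, Mul(-1, Pow(Add(r, r), 2))) = Add(6, Mul(-1, Pow(Mul(2, r), 2))) = Add(6, Mul(-1, Mul(4, Pow(r, 2)))) = Add(6, Mul(-4, Pow(r, 2))))
n = Rational(76, 3) (n = Add(Rational(4, 3), Mul(Rational(1, 3), Mul(9, 8))) = Add(Rational(4, 3), Mul(Rational(1, 3), 72)) = Add(Rational(4, 3), 24) = Rational(76, 3) ≈ 25.333)
Add(Function('h')(Function('U')(Function('l')(-1, 3), 9)), Mul(-1, n)) = Add(Add(6, Mul(-4, Pow(Add(-7, -1, Mul(2, 3)), 2))), Mul(-1, Rational(76, 3))) = Add(Add(6, Mul(-4, Pow(Add(-7, -1, 6), 2))), Rational(-76, 3)) = Add(Add(6, Mul(-4, Pow(-2, 2))), Rational(-76, 3)) = Add(Add(6, Mul(-4, 4)), Rational(-76, 3)) = Add(Add(6, -16), Rational(-76, 3)) = Add(-10, Rational(-76, 3)) = Rational(-106, 3)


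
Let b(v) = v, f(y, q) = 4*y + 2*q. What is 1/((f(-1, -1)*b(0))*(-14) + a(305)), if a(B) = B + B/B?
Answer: 1/306 ≈ 0.0032680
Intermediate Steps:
f(y, q) = 2*q + 4*y
a(B) = 1 + B (a(B) = B + 1 = 1 + B)
1/((f(-1, -1)*b(0))*(-14) + a(305)) = 1/(((2*(-1) + 4*(-1))*0)*(-14) + (1 + 305)) = 1/(((-2 - 4)*0)*(-14) + 306) = 1/(-6*0*(-14) + 306) = 1/(0*(-14) + 306) = 1/(0 + 306) = 1/306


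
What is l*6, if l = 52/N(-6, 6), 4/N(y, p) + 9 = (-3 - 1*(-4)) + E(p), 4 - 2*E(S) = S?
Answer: -702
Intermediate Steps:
E(S) = 2 - S/2
N(y, p) = 4/(-6 - p/2) (N(y, p) = 4/(-9 + ((-3 - 1*(-4)) + (2 - p/2))) = 4/(-9 + ((-3 + 4) + (2 - p/2))) = 4/(-9 + (1 + (2 - p/2))) = 4/(-9 + (3 - p/2)) = 4/(-6 - p/2))
l = -117 (l = 52/((-8/(12 + 6))) = 52/((-8/18)) = 52/((-8*1/18)) = 52/(-4/9) = 52*(-9/4) = -117)
l*6 = -117*6 = -702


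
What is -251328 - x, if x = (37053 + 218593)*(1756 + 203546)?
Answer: -52484886420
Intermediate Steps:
x = 52484635092 (x = 255646*205302 = 52484635092)
-251328 - x = -251328 - 1*52484635092 = -251328 - 52484635092 = -52484886420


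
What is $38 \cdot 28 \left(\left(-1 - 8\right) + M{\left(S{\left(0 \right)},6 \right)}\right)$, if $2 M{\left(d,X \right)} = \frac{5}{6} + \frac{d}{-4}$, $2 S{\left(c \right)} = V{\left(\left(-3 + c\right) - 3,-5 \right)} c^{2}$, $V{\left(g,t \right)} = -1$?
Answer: $- \frac{27398}{3} \approx -9132.7$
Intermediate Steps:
$S{\left(c \right)} = - \frac{c^{2}}{2}$ ($S{\left(c \right)} = \frac{\left(-1\right) c^{2}}{2} = - \frac{c^{2}}{2}$)
$M{\left(d,X \right)} = \frac{5}{12} - \frac{d}{8}$ ($M{\left(d,X \right)} = \frac{\frac{5}{6} + \frac{d}{-4}}{2} = \frac{5 \cdot \frac{1}{6} + d \left(- \frac{1}{4}\right)}{2} = \frac{\frac{5}{6} - \frac{d}{4}}{2} = \frac{5}{12} - \frac{d}{8}$)
$38 \cdot 28 \left(\left(-1 - 8\right) + M{\left(S{\left(0 \right)},6 \right)}\right) = 38 \cdot 28 \left(\left(-1 - 8\right) + \left(\frac{5}{12} - \frac{\left(- \frac{1}{2}\right) 0^{2}}{8}\right)\right) = 1064 \left(-9 + \left(\frac{5}{12} - \frac{\left(- \frac{1}{2}\right) 0}{8}\right)\right) = 1064 \left(-9 + \left(\frac{5}{12} - 0\right)\right) = 1064 \left(-9 + \left(\frac{5}{12} + 0\right)\right) = 1064 \left(-9 + \frac{5}{12}\right) = 1064 \left(- \frac{103}{12}\right) = - \frac{27398}{3}$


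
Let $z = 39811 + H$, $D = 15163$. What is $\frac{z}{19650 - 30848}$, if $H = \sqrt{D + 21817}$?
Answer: $- \frac{39811}{11198} - \frac{43 \sqrt{5}}{5599} \approx -3.5724$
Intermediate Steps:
$H = 86 \sqrt{5}$ ($H = \sqrt{15163 + 21817} = \sqrt{36980} = 86 \sqrt{5} \approx 192.3$)
$z = 39811 + 86 \sqrt{5} \approx 40003.0$
$\frac{z}{19650 - 30848} = \frac{39811 + 86 \sqrt{5}}{19650 - 30848} = \frac{39811 + 86 \sqrt{5}}{-11198} = \left(39811 + 86 \sqrt{5}\right) \left(- \frac{1}{11198}\right) = - \frac{39811}{11198} - \frac{43 \sqrt{5}}{5599}$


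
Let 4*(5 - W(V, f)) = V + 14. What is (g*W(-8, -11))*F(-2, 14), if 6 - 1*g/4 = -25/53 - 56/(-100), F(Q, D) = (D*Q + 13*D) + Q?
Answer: 16668624/1325 ≈ 12580.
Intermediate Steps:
W(V, f) = 3/2 - V/4 (W(V, f) = 5 - (V + 14)/4 = 5 - (14 + V)/4 = 5 + (-7/2 - V/4) = 3/2 - V/4)
F(Q, D) = Q + 13*D + D*Q (F(Q, D) = (13*D + D*Q) + Q = Q + 13*D + D*Q)
g = 31332/1325 (g = 24 - 4*(-25/53 - 56/(-100)) = 24 - 4*(-25*1/53 - 56*(-1/100)) = 24 - 4*(-25/53 + 14/25) = 24 - 4*117/1325 = 24 - 468/1325 = 31332/1325 ≈ 23.647)
(g*W(-8, -11))*F(-2, 14) = (31332*(3/2 - 1/4*(-8))/1325)*(-2 + 13*14 + 14*(-2)) = (31332*(3/2 + 2)/1325)*(-2 + 182 - 28) = ((31332/1325)*(7/2))*152 = (109662/1325)*152 = 16668624/1325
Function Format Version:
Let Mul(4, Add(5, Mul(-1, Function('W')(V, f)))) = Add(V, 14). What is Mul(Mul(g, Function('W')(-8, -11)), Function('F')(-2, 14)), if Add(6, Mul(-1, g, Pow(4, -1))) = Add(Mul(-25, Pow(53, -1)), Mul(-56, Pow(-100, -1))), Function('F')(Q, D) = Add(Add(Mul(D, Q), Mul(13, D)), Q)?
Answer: Rational(16668624, 1325) ≈ 12580.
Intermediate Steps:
Function('W')(V, f) = Add(Rational(3, 2), Mul(Rational(-1, 4), V)) (Function('W')(V, f) = Add(5, Mul(Rational(-1, 4), Add(V, 14))) = Add(5, Mul(Rational(-1, 4), Add(14, V))) = Add(5, Add(Rational(-7, 2), Mul(Rational(-1, 4), V))) = Add(Rational(3, 2), Mul(Rational(-1, 4), V)))
Function('F')(Q, D) = Add(Q, Mul(13, D), Mul(D, Q)) (Function('F')(Q, D) = Add(Add(Mul(13, D), Mul(D, Q)), Q) = Add(Q, Mul(13, D), Mul(D, Q)))
g = Rational(31332, 1325) (g = Add(24, Mul(-4, Add(Mul(-25, Pow(53, -1)), Mul(-56, Pow(-100, -1))))) = Add(24, Mul(-4, Add(Mul(-25, Rational(1, 53)), Mul(-56, Rational(-1, 100))))) = Add(24, Mul(-4, Add(Rational(-25, 53), Rational(14, 25)))) = Add(24, Mul(-4, Rational(117, 1325))) = Add(24, Rational(-468, 1325)) = Rational(31332, 1325) ≈ 23.647)
Mul(Mul(g, Function('W')(-8, -11)), Function('F')(-2, 14)) = Mul(Mul(Rational(31332, 1325), Add(Rational(3, 2), Mul(Rational(-1, 4), -8))), Add(-2, Mul(13, 14), Mul(14, -2))) = Mul(Mul(Rational(31332, 1325), Add(Rational(3, 2), 2)), Add(-2, 182, -28)) = Mul(Mul(Rational(31332, 1325), Rational(7, 2)), 152) = Mul(Rational(109662, 1325), 152) = Rational(16668624, 1325)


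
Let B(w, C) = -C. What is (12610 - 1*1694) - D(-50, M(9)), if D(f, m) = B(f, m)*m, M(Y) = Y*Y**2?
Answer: 542357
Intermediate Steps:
M(Y) = Y**3
D(f, m) = -m**2 (D(f, m) = (-m)*m = -m**2)
(12610 - 1*1694) - D(-50, M(9)) = (12610 - 1*1694) - (-1)*(9**3)**2 = (12610 - 1694) - (-1)*729**2 = 10916 - (-1)*531441 = 10916 - 1*(-531441) = 10916 + 531441 = 542357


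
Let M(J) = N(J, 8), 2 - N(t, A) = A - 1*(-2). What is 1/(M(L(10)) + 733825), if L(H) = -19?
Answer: 1/733817 ≈ 1.3627e-6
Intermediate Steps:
N(t, A) = -A (N(t, A) = 2 - (A - 1*(-2)) = 2 - (A + 2) = 2 - (2 + A) = 2 + (-2 - A) = -A)
M(J) = -8 (M(J) = -1*8 = -8)
1/(M(L(10)) + 733825) = 1/(-8 + 733825) = 1/733817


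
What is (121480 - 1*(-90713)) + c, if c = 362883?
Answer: 575076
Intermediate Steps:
(121480 - 1*(-90713)) + c = (121480 - 1*(-90713)) + 362883 = (121480 + 90713) + 362883 = 212193 + 362883 = 575076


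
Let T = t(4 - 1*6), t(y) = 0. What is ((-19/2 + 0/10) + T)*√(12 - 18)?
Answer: -19*I*√6/2 ≈ -23.27*I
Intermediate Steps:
T = 0
((-19/2 + 0/10) + T)*√(12 - 18) = ((-19/2 + 0/10) + 0)*√(12 - 18) = ((-19*½ + 0*(⅒)) + 0)*√(-6) = ((-19/2 + 0) + 0)*(I*√6) = (-19/2 + 0)*(I*√6) = -19*I*√6/2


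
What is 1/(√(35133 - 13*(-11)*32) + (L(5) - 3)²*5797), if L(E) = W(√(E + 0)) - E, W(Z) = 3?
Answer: 144925/21003215916 - √39709/21003215916 ≈ 6.8906e-6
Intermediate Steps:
L(E) = 3 - E
1/(√(35133 - 13*(-11)*32) + (L(5) - 3)²*5797) = 1/(√(35133 - 13*(-11)*32) + ((3 - 1*5) - 3)²*5797) = 1/(√(35133 + 143*32) + ((3 - 5) - 3)²*5797) = 1/(√(35133 + 4576) + (-2 - 3)²*5797) = 1/(√39709 + (-5)²*5797) = 1/(√39709 + 25*5797) = 1/(√39709 + 144925) = 1/(144925 + √39709)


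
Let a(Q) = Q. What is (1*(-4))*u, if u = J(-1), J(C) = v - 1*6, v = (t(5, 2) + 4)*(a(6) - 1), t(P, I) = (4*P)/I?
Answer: -256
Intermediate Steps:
t(P, I) = 4*P/I
v = 70 (v = (4*5/2 + 4)*(6 - 1) = (4*5*(½) + 4)*5 = (10 + 4)*5 = 14*5 = 70)
J(C) = 64 (J(C) = 70 - 1*6 = 70 - 6 = 64)
u = 64
(1*(-4))*u = (1*(-4))*64 = -4*64 = -256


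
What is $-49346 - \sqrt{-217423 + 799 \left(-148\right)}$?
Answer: $-49346 - 5 i \sqrt{13427} \approx -49346.0 - 579.38 i$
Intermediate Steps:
$-49346 - \sqrt{-217423 + 799 \left(-148\right)} = -49346 - \sqrt{-217423 - 118252} = -49346 - \sqrt{-335675} = -49346 - 5 i \sqrt{13427}$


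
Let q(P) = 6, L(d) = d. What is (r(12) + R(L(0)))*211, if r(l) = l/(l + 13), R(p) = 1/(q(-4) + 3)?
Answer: 28063/225 ≈ 124.72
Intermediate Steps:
R(p) = ⅑ (R(p) = 1/(6 + 3) = 1/9 = ⅑)
r(l) = l/(13 + l)
(r(12) + R(L(0)))*211 = (12/(13 + 12) + ⅑)*211 = (12/25 + ⅑)*211 = (133/225)*211 = 28063/225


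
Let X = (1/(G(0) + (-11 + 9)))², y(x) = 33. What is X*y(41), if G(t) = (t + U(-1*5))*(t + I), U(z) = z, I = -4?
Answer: 11/108 ≈ 0.10185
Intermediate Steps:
G(t) = (-5 + t)*(-4 + t) (G(t) = (t - 1*5)*(t - 4) = (t - 5)*(-4 + t) = (-5 + t)*(-4 + t))
X = 1/324 (X = (1/((20 + 0² - 9*0) + (-11 + 9)))² = (1/((20 + 0 + 0) - 2))² = (1/(20 - 2))² = (1/18)² = 1/324 ≈ 0.0030864)
X*y(41) = (1/324)*33 = 11/108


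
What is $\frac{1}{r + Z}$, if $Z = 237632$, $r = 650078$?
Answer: $\frac{1}{887710} \approx 1.1265 \cdot 10^{-6}$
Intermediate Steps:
$\frac{1}{r + Z} = \frac{1}{650078 + 237632} = \frac{1}{887710}$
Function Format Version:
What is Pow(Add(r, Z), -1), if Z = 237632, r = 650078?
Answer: Rational(1, 887710) ≈ 1.1265e-6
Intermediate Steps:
Pow(Add(r, Z), -1) = Pow(Add(650078, 237632), -1) = Pow(887710, -1) = Rational(1, 887710)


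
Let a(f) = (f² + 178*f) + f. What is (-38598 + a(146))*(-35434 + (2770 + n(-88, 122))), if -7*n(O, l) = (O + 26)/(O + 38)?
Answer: -50600076812/175 ≈ -2.8914e+8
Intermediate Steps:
n(O, l) = -(26 + O)/(7*(38 + O)) (n(O, l) = -(O + 26)/(7*(O + 38)) = -(26 + O)/(7*(38 + O)))
a(f) = f² + 179*f
(-38598 + a(146))*(-35434 + (2770 + n(-88, 122))) = (-38598 + 146*(179 + 146))*(-35434 + (2770 + (-26 - 1*(-88))/(7*(38 - 88)))) = (-38598 + 146*325)*(-35434 + (2770 + (⅐)*(-26 + 88)/(-50))) = (-38598 + 47450)*(-35434 + (2770 + (⅐)*(-1/50)*62)) = 8852*(-35434 + (2770 - 31/175)) = 8852*(-35434 + 484719/175) = 8852*(-5716231/175) = -50600076812/175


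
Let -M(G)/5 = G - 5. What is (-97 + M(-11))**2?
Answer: 289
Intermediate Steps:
M(G) = 25 - 5*G (M(G) = -5*(G - 5) = -5*(-5 + G) = 25 - 5*G)
(-97 + M(-11))**2 = (-97 + (25 - 5*(-11)))**2 = (-97 + (25 + 55))**2 = (-97 + 80)**2 = (-17)**2 = 289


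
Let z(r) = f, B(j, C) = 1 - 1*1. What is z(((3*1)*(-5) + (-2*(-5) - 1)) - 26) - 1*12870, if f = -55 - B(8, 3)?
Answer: -12925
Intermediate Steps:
B(j, C) = 0 (B(j, C) = 1 - 1 = 0)
f = -55 (f = -55 - 1*0 = -55 + 0 = -55)
z(r) = -55
z(((3*1)*(-5) + (-2*(-5) - 1)) - 26) - 1*12870 = -55 - 1*12870 = -55 - 12870 = -12925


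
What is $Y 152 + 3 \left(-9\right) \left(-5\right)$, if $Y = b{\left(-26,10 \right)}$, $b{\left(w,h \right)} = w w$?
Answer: $102887$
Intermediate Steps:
$b{\left(w,h \right)} = w^{2}$
$Y = 676$ ($Y = \left(-26\right)^{2} = 676$)
$Y 152 + 3 \left(-9\right) \left(-5\right) = 676 \cdot 152 + 3 \left(-9\right) \left(-5\right) = 102752 - -135 = 102752 + 135 = 102887$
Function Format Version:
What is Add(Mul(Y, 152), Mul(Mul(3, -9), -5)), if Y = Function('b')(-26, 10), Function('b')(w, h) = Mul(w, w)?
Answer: 102887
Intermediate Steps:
Function('b')(w, h) = Pow(w, 2)
Y = 676 (Y = Pow(-26, 2) = 676)
Add(Mul(Y, 152), Mul(Mul(3, -9), -5)) = Add(Mul(676, 152), Mul(Mul(3, -9), -5)) = Add(102752, Mul(-27, -5)) = Add(102752, 135) = 102887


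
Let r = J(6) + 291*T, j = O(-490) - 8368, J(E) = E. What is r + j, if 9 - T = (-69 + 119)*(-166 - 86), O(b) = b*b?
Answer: 3900957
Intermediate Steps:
O(b) = b**2
T = 12609 (T = 9 - (-69 + 119)*(-166 - 86) = 9 - 50*(-252) = 9 - 1*(-12600) = 9 + 12600 = 12609)
j = 231732 (j = (-490)**2 - 8368 = 240100 - 8368 = 231732)
r = 3669225 (r = 6 + 291*12609 = 6 + 3669219 = 3669225)
r + j = 3669225 + 231732 = 3900957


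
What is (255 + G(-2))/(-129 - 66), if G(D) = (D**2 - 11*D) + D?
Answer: -93/65 ≈ -1.4308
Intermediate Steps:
G(D) = D**2 - 10*D
(255 + G(-2))/(-129 - 66) = (255 - 2*(-10 - 2))/(-129 - 66) = (255 - 2*(-12))/(-195) = (255 + 24)*(-1/195) = 279*(-1/195) = -93/65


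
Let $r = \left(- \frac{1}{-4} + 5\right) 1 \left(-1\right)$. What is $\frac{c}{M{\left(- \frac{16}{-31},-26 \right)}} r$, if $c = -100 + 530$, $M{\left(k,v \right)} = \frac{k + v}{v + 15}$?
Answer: $- \frac{307923}{316} \approx -974.44$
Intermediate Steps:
$M{\left(k,v \right)} = \frac{k + v}{15 + v}$
$c = 430$
$r = - \frac{21}{4}$ ($r = \left(\left(-1\right) \left(- \frac{1}{4}\right) + 5\right) \left(-1\right) = \left(\frac{1}{4} + 5\right) \left(-1\right) = \frac{21}{4} \left(-1\right) = - \frac{21}{4} \approx -5.25$)
$\frac{c}{M{\left(- \frac{16}{-31},-26 \right)}} r = \frac{430}{\frac{1}{15 - 26} \left(- \frac{16}{-31} - 26\right)} \left(- \frac{21}{4}\right) = \frac{430}{\frac{1}{-11} \left(\left(-16\right) \left(- \frac{1}{31}\right) - 26\right)} \left(- \frac{21}{4}\right) = \frac{430}{\left(- \frac{1}{11}\right) \left(\frac{16}{31} - 26\right)} \left(- \frac{21}{4}\right) = \frac{430}{\left(- \frac{1}{11}\right) \left(- \frac{790}{31}\right)} \left(- \frac{21}{4}\right) = \frac{430}{\frac{790}{341}} \left(- \frac{21}{4}\right) = 430 \cdot \frac{341}{790} \left(- \frac{21}{4}\right) = \frac{14663}{79} \left(- \frac{21}{4}\right) = - \frac{307923}{316}$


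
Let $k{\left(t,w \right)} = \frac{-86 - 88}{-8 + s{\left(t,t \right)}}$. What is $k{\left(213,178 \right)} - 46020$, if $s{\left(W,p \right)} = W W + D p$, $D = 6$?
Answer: $- \frac{2146326954}{46639} \approx -46020.0$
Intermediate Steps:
$s{\left(W,p \right)} = W^{2} + 6 p$ ($s{\left(W,p \right)} = W W + 6 p = W^{2} + 6 p$)
$k{\left(t,w \right)} = - \frac{174}{-8 + t^{2} + 6 t}$ ($k{\left(t,w \right)} = \frac{-86 - 88}{-8 + \left(t^{2} + 6 t\right)} = - \frac{174}{-8 + t^{2} + 6 t}$)
$k{\left(213,178 \right)} - 46020 = - \frac{174}{-8 + 213^{2} + 6 \cdot 213} - 46020 = - \frac{174}{-8 + 45369 + 1278} - 46020 = - \frac{174}{46639} - 46020 = - \frac{2146326954}{46639}$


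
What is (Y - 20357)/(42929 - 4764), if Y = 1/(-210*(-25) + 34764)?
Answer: -814564997/1527134310 ≈ -0.53339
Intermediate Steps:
Y = 1/40014 (Y = 1/(5250 + 34764) = 1/40014 ≈ 2.4991e-5)
(Y - 20357)/(42929 - 4764) = (1/40014 - 20357)/(42929 - 4764) = -814564997/40014/38165 = -814564997/40014*1/38165 = -814564997/1527134310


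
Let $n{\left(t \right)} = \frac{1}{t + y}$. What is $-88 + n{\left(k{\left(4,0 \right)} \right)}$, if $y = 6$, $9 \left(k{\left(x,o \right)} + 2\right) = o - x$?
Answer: $- \frac{2807}{32} \approx -87.719$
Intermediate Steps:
$k{\left(x,o \right)} = -2 - \frac{x}{9} + \frac{o}{9}$ ($k{\left(x,o \right)} = -2 + \frac{o - x}{9} = -2 + \left(- \frac{x}{9} + \frac{o}{9}\right) = -2 - \frac{x}{9} + \frac{o}{9}$)
$n{\left(t \right)} = \frac{1}{6 + t}$ ($n{\left(t \right)} = \frac{1}{t + 6} = \frac{1}{6 + t}$)
$-88 + n{\left(k{\left(4,0 \right)} \right)} = -88 + \frac{1}{6 - \frac{22}{9}} = -88 + \frac{1}{\frac{32}{9}} = -88 + \frac{9}{32} = - \frac{2807}{32}$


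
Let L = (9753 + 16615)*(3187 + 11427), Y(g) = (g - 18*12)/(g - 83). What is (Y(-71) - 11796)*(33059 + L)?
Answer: -99993639479181/22 ≈ -4.5452e+12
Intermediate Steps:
Y(g) = (-216 + g)/(-83 + g) (Y(g) = (g - 216)/(-83 + g) = (-216 + g)/(-83 + g))
L = 385341952 (L = 26368*14614 = 385341952)
(Y(-71) - 11796)*(33059 + L) = ((-216 - 71)/(-83 - 71) - 11796)*(33059 + 385341952) = (-287/(-154) - 11796)*385375011 = (-1/154*(-287) - 11796)*385375011 = (41/22 - 11796)*385375011 = -259471/22*385375011 = -99993639479181/22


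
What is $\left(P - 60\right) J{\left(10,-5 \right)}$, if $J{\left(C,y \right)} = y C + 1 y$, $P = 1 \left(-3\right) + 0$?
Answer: $3465$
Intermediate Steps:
$P = -3$ ($P = -3 + 0 = -3$)
$J{\left(C,y \right)} = y + C y$ ($J{\left(C,y \right)} = C y + y = y + C y$)
$\left(P - 60\right) J{\left(10,-5 \right)} = \left(-3 - 60\right) \left(- 5 \left(1 + 10\right)\right) = - 63 \left(\left(-5\right) 11\right) = \left(-63\right) \left(-55\right) = 3465$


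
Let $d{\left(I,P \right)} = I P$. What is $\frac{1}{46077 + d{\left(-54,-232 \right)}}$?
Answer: $\frac{1}{58605} \approx 1.7063 \cdot 10^{-5}$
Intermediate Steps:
$\frac{1}{46077 + d{\left(-54,-232 \right)}} = \frac{1}{46077 - -12528} = \frac{1}{46077 + 12528} = \frac{1}{58605}$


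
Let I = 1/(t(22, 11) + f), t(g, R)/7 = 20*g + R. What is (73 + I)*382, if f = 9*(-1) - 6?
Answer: 43809097/1571 ≈ 27886.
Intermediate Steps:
t(g, R) = 7*R + 140*g (t(g, R) = 7*(20*g + R) = 7*(R + 20*g) = 7*R + 140*g)
f = -15 (f = -9 - 6 = -15)
I = 1/3142 (I = 1/((7*11 + 140*22) - 15) = 1/((77 + 3080) - 15) = 1/(3157 - 15) = 1/3142 ≈ 0.00031827)
(73 + I)*382 = (73 + 1/3142)*382 = (229367/3142)*382 = 43809097/1571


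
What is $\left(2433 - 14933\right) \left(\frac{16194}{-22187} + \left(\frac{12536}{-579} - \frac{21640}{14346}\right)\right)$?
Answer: $\frac{9172184384975000}{30715438743} \approx 2.9862 \cdot 10^{5}$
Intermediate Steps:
$\left(2433 - 14933\right) \left(\frac{16194}{-22187} + \left(\frac{12536}{-579} - \frac{21640}{14346}\right)\right) = - 12500 \left(16194 \left(- \frac{1}{22187}\right) + \left(12536 \left(- \frac{1}{579}\right) - \frac{10820}{7173}\right)\right) = - 12500 \left(- \frac{16194}{22187} - \frac{32061836}{1384389}\right) = \left(-12500\right) \left(- \frac{733774750798}{30715438743}\right) = \frac{9172184384975000}{30715438743}$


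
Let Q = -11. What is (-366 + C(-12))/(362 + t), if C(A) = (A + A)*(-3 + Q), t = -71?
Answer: -10/97 ≈ -0.10309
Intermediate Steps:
C(A) = -28*A (C(A) = (A + A)*(-3 - 11) = (2*A)*(-14) = -28*A)
(-366 + C(-12))/(362 + t) = (-366 - 28*(-12))/(362 - 71) = (-366 + 336)/291 = -30*1/291 = -10/97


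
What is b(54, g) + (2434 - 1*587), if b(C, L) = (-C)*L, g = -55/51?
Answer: 32389/17 ≈ 1905.2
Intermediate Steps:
g = -55/51 (g = -55*1/51 = -55/51 ≈ -1.0784)
b(C, L) = -C*L
b(54, g) + (2434 - 1*587) = -1*54*(-55/51) + (2434 - 1*587) = 990/17 + (2434 - 587) = 990/17 + 1847 = 32389/17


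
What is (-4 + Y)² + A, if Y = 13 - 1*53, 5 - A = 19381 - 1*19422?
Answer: 1982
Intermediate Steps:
A = 46 (A = 5 - (19381 - 1*19422) = 5 - (19381 - 19422) = 5 - 1*(-41) = 5 + 41 = 46)
Y = -40 (Y = 13 - 53 = -40)
(-4 + Y)² + A = (-4 - 40)² + 46 = (-44)² + 46 = 1936 + 46 = 1982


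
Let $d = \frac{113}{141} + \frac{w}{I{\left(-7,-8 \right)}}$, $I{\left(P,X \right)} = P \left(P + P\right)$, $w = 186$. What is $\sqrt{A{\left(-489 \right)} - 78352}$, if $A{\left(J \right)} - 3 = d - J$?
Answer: $\frac{i \sqrt{75846168690}}{987} \approx 279.03 i$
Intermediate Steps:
$I{\left(P,X \right)} = 2 P^{2}$ ($I{\left(P,X \right)} = P 2 P = 2 P^{2}$)
$d = \frac{18650}{6909}$ ($d = \frac{113}{141} + \frac{186}{2 \left(-7\right)^{2}} = 113 \cdot \frac{1}{141} + \frac{186}{2 \cdot 49} = \frac{113}{141} + \frac{186}{98} = \frac{113}{141} + 186 \cdot \frac{1}{98} = \frac{113}{141} + \frac{93}{49} = \frac{18650}{6909} \approx 2.6994$)
$A{\left(J \right)} = \frac{39377}{6909} - J$ ($A{\left(J \right)} = 3 - \left(- \frac{18650}{6909} + J\right) = \frac{39377}{6909} - J$)
$\sqrt{A{\left(-489 \right)} - 78352} = \sqrt{\left(\frac{39377}{6909} - -489\right) - 78352} = \sqrt{\left(\frac{39377}{6909} + 489\right) - 78352} = \sqrt{\frac{3417878}{6909} - 78352} = \sqrt{- \frac{537916090}{6909}} = \frac{i \sqrt{75846168690}}{987}$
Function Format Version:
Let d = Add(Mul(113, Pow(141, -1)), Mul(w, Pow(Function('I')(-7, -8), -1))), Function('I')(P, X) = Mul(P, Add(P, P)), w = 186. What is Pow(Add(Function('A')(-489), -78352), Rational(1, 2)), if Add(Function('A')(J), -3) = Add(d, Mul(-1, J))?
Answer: Mul(Rational(1, 987), I, Pow(75846168690, Rational(1, 2))) ≈ Mul(279.03, I)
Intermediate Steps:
Function('I')(P, X) = Mul(2, Pow(P, 2)) (Function('I')(P, X) = Mul(P, Mul(2, P)) = Mul(2, Pow(P, 2)))
d = Rational(18650, 6909) (d = Add(Mul(113, Pow(141, -1)), Mul(186, Pow(Mul(2, Pow(-7, 2)), -1))) = Add(Mul(113, Rational(1, 141)), Mul(186, Pow(Mul(2, 49), -1))) = Add(Rational(113, 141), Mul(186, Pow(98, -1))) = Add(Rational(113, 141), Mul(186, Rational(1, 98))) = Add(Rational(113, 141), Rational(93, 49)) = Rational(18650, 6909) ≈ 2.6994)
Function('A')(J) = Add(Rational(39377, 6909), Mul(-1, J)) (Function('A')(J) = Add(3, Add(Rational(18650, 6909), Mul(-1, J))) = Add(Rational(39377, 6909), Mul(-1, J)))
Pow(Add(Function('A')(-489), -78352), Rational(1, 2)) = Pow(Add(Add(Rational(39377, 6909), Mul(-1, -489)), -78352), Rational(1, 2)) = Pow(Add(Add(Rational(39377, 6909), 489), -78352), Rational(1, 2)) = Pow(Add(Rational(3417878, 6909), -78352), Rational(1, 2)) = Pow(Rational(-537916090, 6909), Rational(1, 2)) = Mul(Rational(1, 987), I, Pow(75846168690, Rational(1, 2)))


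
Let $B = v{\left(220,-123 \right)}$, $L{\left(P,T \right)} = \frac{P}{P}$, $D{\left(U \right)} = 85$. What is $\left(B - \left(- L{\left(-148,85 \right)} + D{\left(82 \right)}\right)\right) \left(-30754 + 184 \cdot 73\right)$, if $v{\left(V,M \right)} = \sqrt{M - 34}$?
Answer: $1455048 - 17322 i \sqrt{157} \approx 1.455 \cdot 10^{6} - 2.1704 \cdot 10^{5} i$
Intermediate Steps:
$v{\left(V,M \right)} = \sqrt{-34 + M}$
$L{\left(P,T \right)} = 1$
$B = i \sqrt{157}$ ($B = \sqrt{-34 - 123} = \sqrt{-157} = i \sqrt{157} \approx 12.53 i$)
$\left(B - \left(- L{\left(-148,85 \right)} + D{\left(82 \right)}\right)\right) \left(-30754 + 184 \cdot 73\right) = \left(i \sqrt{157} + \left(1 - 85\right)\right) \left(-30754 + 184 \cdot 73\right) = \left(i \sqrt{157} + \left(1 - 85\right)\right) \left(-30754 + 13432\right) = \left(i \sqrt{157} - 84\right) \left(-17322\right) = \left(-84 + i \sqrt{157}\right) \left(-17322\right) = 1455048 - 17322 i \sqrt{157}$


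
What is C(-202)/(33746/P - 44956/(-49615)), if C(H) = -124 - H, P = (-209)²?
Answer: 28174026595/606338471 ≈ 46.466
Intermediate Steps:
P = 43681
C(-202)/(33746/P - 44956/(-49615)) = (-124 - 1*(-202))/(33746/43681 - 44956/(-49615)) = (-124 + 202)/(33746*(1/43681) - 44956*(-1/49615)) = 78/(33746/43681 + 44956/49615) = 78/(3638030826/2167232815) = 78*(2167232815/3638030826) = 28174026595/606338471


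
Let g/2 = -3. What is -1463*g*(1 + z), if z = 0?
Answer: 8778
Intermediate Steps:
g = -6 (g = 2*(-3) = -6)
-1463*g*(1 + z) = -(-8778)*(1 + 0) = -(-8778) = -1463*(-6) = 8778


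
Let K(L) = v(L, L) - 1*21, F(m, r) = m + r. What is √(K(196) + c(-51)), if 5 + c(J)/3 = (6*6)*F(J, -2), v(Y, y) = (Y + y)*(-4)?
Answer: 4*I*√458 ≈ 85.604*I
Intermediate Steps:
v(Y, y) = -4*Y - 4*y
c(J) = -231 + 108*J (c(J) = -15 + 3*((6*6)*(J - 2)) = -15 + 3*(36*(-2 + J)) = -15 + 3*(-72 + 36*J) = -15 + (-216 + 108*J) = -231 + 108*J)
K(L) = -21 - 8*L (K(L) = (-4*L - 4*L) - 1*21 = -8*L - 21 = -21 - 8*L)
√(K(196) + c(-51)) = √((-21 - 8*196) + (-231 + 108*(-51))) = √((-21 - 1568) + (-231 - 5508)) = √(-1589 - 5739) = √(-7328) = 4*I*√458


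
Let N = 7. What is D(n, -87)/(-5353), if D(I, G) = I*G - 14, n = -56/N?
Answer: -682/5353 ≈ -0.12741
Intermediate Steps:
n = -8 (n = -56/7 = -56*⅐ = -8)
D(I, G) = -14 + G*I (D(I, G) = G*I - 14 = -14 + G*I)
D(n, -87)/(-5353) = (-14 - 87*(-8))/(-5353) = (-14 + 696)*(-1/5353) = 682*(-1/5353) = -682/5353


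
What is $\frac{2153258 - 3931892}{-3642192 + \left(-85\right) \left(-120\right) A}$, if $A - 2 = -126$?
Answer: $\frac{296439}{817832} \approx 0.36247$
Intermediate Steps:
$A = -124$ ($A = 2 - 126 = -124$)
$\frac{2153258 - 3931892}{-3642192 + \left(-85\right) \left(-120\right) A} = \frac{2153258 - 3931892}{-3642192 + \left(-85\right) \left(-120\right) \left(-124\right)} = - \frac{1778634}{-3642192 + 10200 \left(-124\right)} = - \frac{1778634}{-3642192 - 1264800} = - \frac{1778634}{-4906992} = \left(-1778634\right) \left(- \frac{1}{4906992}\right) = \frac{296439}{817832}$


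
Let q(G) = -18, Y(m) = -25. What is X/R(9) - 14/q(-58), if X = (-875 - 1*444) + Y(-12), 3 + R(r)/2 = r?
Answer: -1001/9 ≈ -111.22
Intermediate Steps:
R(r) = -6 + 2*r
X = -1344 (X = (-875 - 1*444) - 25 = (-875 - 444) - 25 = -1319 - 25 = -1344)
X/R(9) - 14/q(-58) = -1344/(-6 + 2*9) - 14/(-18) = -1344/(-6 + 18) - 14*(-1/18) = -1344/12 + 7/9 = -1344*1/12 + 7/9 = -112 + 7/9 = -1001/9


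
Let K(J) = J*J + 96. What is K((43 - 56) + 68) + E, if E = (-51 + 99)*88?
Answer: 7345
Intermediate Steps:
K(J) = 96 + J**2 (K(J) = J**2 + 96 = 96 + J**2)
E = 4224 (E = 48*88 = 4224)
K((43 - 56) + 68) + E = (96 + ((43 - 56) + 68)**2) + 4224 = (96 + (-13 + 68)**2) + 4224 = (96 + 55**2) + 4224 = (96 + 3025) + 4224 = 3121 + 4224 = 7345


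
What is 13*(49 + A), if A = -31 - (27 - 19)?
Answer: 130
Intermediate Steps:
A = -39 (A = -31 - 1*8 = -31 - 8 = -39)
13*(49 + A) = 13*(49 - 39) = 13*10 = 130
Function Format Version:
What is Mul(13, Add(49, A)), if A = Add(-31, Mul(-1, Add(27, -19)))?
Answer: 130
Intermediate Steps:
A = -39 (A = Add(-31, Mul(-1, 8)) = Add(-31, -8) = -39)
Mul(13, Add(49, A)) = Mul(13, Add(49, -39)) = Mul(13, 10) = 130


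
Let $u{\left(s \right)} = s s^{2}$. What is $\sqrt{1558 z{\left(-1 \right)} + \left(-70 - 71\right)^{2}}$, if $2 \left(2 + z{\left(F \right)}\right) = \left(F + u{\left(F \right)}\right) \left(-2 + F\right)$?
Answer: $\sqrt{21439} \approx 146.42$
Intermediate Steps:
$u{\left(s \right)} = s^{3}$
$z{\left(F \right)} = -2 + \frac{\left(-2 + F\right) \left(F + F^{3}\right)}{2}$ ($z{\left(F \right)} = -2 + \frac{\left(F + F^{3}\right) \left(-2 + F\right)}{2} = -2 + \frac{\left(-2 + F\right) \left(F + F^{3}\right)}{2}$)
$\sqrt{1558 z{\left(-1 \right)} + \left(-70 - 71\right)^{2}} = \sqrt{1558 \left(-2 + \frac{\left(-1\right)^{2}}{2} + \frac{\left(-1\right)^{4}}{2} - -1 - \left(-1\right)^{3}\right) + \left(-70 - 71\right)^{2}} = \sqrt{1558 \left(-2 + \frac{1}{2} \cdot 1 + \frac{1}{2} \cdot 1 + 1 - -1\right) + \left(-141\right)^{2}} = \sqrt{1558 \left(-2 + \frac{1}{2} + \frac{1}{2} + 1 + 1\right) + 19881} = \sqrt{1558 \cdot 1 + 19881} = \sqrt{1558 + 19881} = \sqrt{21439}$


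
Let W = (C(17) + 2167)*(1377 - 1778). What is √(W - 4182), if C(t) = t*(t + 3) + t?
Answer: I*√1016306 ≈ 1008.1*I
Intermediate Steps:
C(t) = t + t*(3 + t) (C(t) = t*(3 + t) + t = t + t*(3 + t))
W = -1012124 (W = (17*(4 + 17) + 2167)*(1377 - 1778) = (17*21 + 2167)*(-401) = (357 + 2167)*(-401) = 2524*(-401) = -1012124)
√(W - 4182) = √(-1012124 - 4182) = √(-1016306) = I*√1016306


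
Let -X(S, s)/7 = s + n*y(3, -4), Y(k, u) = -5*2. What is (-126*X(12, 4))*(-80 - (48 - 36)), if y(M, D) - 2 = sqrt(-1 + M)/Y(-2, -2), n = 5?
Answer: -1136016 + 40572*sqrt(2) ≈ -1.0786e+6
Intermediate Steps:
Y(k, u) = -10
y(M, D) = 2 - sqrt(-1 + M)/10 (y(M, D) = 2 + sqrt(-1 + M)/(-10) = 2 + sqrt(-1 + M)*(-1/10) = 2 - sqrt(-1 + M)/10)
X(S, s) = -70 - 7*s + 7*sqrt(2)/2 (X(S, s) = -7*(s + 5*(2 - sqrt(-1 + 3)/10)) = -7*(s + 5*(2 - sqrt(2)/10)) = -7*(s + (10 - sqrt(2)/2)) = -7*(10 + s - sqrt(2)/2) = -70 - 7*s + 7*sqrt(2)/2)
(-126*X(12, 4))*(-80 - (48 - 36)) = (-126*(-70 - 7*4 + 7*sqrt(2)/2))*(-80 - (48 - 36)) = (-126*(-70 - 28 + 7*sqrt(2)/2))*(-80 - 1*12) = (-126*(-98 + 7*sqrt(2)/2))*(-80 - 12) = (12348 - 441*sqrt(2))*(-92) = -1136016 + 40572*sqrt(2)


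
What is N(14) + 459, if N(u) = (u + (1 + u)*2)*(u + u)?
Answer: 1691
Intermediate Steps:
N(u) = 2*u*(2 + 3*u) (N(u) = (u + (2 + 2*u))*(2*u) = (2 + 3*u)*(2*u) = 2*u*(2 + 3*u))
N(14) + 459 = 2*14*(2 + 3*14) + 459 = 2*14*(2 + 42) + 459 = 2*14*44 + 459 = 1232 + 459 = 1691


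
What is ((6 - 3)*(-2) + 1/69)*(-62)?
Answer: 25606/69 ≈ 371.10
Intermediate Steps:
((6 - 3)*(-2) + 1/69)*(-62) = (3*(-2) + 1/69)*(-62) = (-6 + 1/69)*(-62) = -413/69*(-62) = 25606/69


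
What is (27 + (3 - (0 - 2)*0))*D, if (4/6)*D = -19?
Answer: -855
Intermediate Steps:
D = -57/2 (D = (3/2)*(-19) = -57/2 ≈ -28.500)
(27 + (3 - (0 - 2)*0))*D = (27 + (3 - (0 - 2)*0))*(-57/2) = (27 + (3 - (-2)*0))*(-57/2) = (27 + (3 - 1*0))*(-57/2) = (27 + (3 + 0))*(-57/2) = (27 + 3)*(-57/2) = 30*(-57/2) = -855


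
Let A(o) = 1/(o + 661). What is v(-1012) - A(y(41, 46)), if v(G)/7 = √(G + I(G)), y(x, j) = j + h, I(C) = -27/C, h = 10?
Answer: -1/717 + 7*I*√259101601/506 ≈ -0.0013947 + 222.68*I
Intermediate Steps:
y(x, j) = 10 + j (y(x, j) = j + 10 = 10 + j)
v(G) = 7*√(G - 27/G)
A(o) = 1/(661 + o)
v(-1012) - A(y(41, 46)) = 7*√(-1012 - 27/(-1012)) - 1/(661 + (10 + 46)) = 7*√(-1012 - 27*(-1/1012)) - 1/(661 + 56) = 7*√(-1012 + 27/1012) - 1/717 = 7*√(-1024117/1012) - 1*1/717 = 7*(I*√259101601/506) - 1/717 = 7*I*√259101601/506 - 1/717 = -1/717 + 7*I*√259101601/506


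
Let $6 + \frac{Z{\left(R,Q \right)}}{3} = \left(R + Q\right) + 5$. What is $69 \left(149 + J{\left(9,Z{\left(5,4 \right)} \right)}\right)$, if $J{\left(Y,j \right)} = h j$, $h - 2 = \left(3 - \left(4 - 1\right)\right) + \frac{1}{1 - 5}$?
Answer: $13179$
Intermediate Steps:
$Z{\left(R,Q \right)} = -3 + 3 Q + 3 R$ ($Z{\left(R,Q \right)} = -18 + 3 \left(\left(R + Q\right) + 5\right) = -18 + 3 \left(\left(Q + R\right) + 5\right) = -18 + 3 \left(5 + Q + R\right) = -18 + \left(15 + 3 Q + 3 R\right) = -3 + 3 Q + 3 R$)
$h = \frac{7}{4}$ ($h = 2 + \left(\left(3 - \left(4 - 1\right)\right) + \frac{1}{1 - 5}\right) = 2 + \left(\left(3 - 3\right) + \frac{1}{-4}\right) = 2 + \left(\left(3 - 3\right) - \frac{1}{4}\right) = 2 + \left(0 - \frac{1}{4}\right) = 2 - \frac{1}{4} = \frac{7}{4} \approx 1.75$)
$J{\left(Y,j \right)} = \frac{7 j}{4}$
$69 \left(149 + J{\left(9,Z{\left(5,4 \right)} \right)}\right) = 69 \left(149 + \frac{7 \left(-3 + 3 \cdot 4 + 3 \cdot 5\right)}{4}\right) = 69 \left(149 + \frac{7 \left(-3 + 12 + 15\right)}{4}\right) = 69 \left(149 + \frac{7}{4} \cdot 24\right) = 69 \left(149 + 42\right) = 69 \cdot 191 = 13179$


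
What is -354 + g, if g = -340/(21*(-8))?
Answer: -14783/42 ≈ -351.98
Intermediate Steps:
g = 85/42 (g = -340/(-168) = -340*(-1/168) = 85/42 ≈ 2.0238)
-354 + g = -354 + 85/42 = -14783/42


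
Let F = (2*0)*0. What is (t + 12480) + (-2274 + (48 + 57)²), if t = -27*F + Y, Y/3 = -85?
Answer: 20976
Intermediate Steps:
F = 0 (F = 0*0 = 0)
Y = -255 (Y = 3*(-85) = -255)
t = -255 (t = -27*0 - 255 = 0 - 255 = -255)
(t + 12480) + (-2274 + (48 + 57)²) = (-255 + 12480) + (-2274 + (48 + 57)²) = 12225 + (-2274 + 105²) = 12225 + (-2274 + 11025) = 12225 + 8751 = 20976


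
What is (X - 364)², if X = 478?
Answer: 12996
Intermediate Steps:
(X - 364)² = (478 - 364)² = 114² = 12996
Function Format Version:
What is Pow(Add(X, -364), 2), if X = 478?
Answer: 12996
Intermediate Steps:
Pow(Add(X, -364), 2) = Pow(Add(478, -364), 2) = Pow(114, 2) = 12996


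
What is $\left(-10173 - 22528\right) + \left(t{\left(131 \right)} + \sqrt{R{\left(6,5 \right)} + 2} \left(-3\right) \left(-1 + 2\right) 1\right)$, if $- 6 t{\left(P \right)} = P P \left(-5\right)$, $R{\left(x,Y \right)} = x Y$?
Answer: $- \frac{110401}{6} - 12 \sqrt{2} \approx -18417.0$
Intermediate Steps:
$R{\left(x,Y \right)} = Y x$
$t{\left(P \right)} = \frac{5 P^{2}}{6}$ ($t{\left(P \right)} = - \frac{P P \left(-5\right)}{6} = - \frac{P^{2} \left(-5\right)}{6} = - \frac{\left(-5\right) P^{2}}{6} = \frac{5 P^{2}}{6}$)
$\left(-10173 - 22528\right) + \left(t{\left(131 \right)} + \sqrt{R{\left(6,5 \right)} + 2} \left(-3\right) \left(-1 + 2\right) 1\right) = \left(-10173 - 22528\right) + \left(\frac{5 \cdot 131^{2}}{6} + \sqrt{5 \cdot 6 + 2} \left(-3\right) \left(-1 + 2\right) 1\right) = -32701 + \left(\frac{5}{6} \cdot 17161 + \sqrt{30 + 2} \left(-3\right) 1 \cdot 1\right) = -32701 + \left(\frac{85805}{6} + \sqrt{32} \left(-3\right) 1\right) = -32701 + \left(\frac{85805}{6} + 4 \sqrt{2} \left(-3\right) 1\right) = -32701 + \left(\frac{85805}{6} + - 12 \sqrt{2} \cdot 1\right) = -32701 + \left(\frac{85805}{6} - 12 \sqrt{2}\right) = - \frac{110401}{6} - 12 \sqrt{2}$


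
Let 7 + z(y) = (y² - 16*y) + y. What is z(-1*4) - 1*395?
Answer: -326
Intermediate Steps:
z(y) = -7 + y² - 15*y (z(y) = -7 + ((y² - 16*y) + y) = -7 + (y² - 15*y) = -7 + y² - 15*y)
z(-1*4) - 1*395 = (-7 + (-1*4)² - (-15)*4) - 1*395 = (-7 + (-4)² - 15*(-4)) - 395 = (-7 + 16 + 60) - 395 = 69 - 395 = -326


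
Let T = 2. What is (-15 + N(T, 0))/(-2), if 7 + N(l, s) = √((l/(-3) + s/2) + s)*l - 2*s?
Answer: 11 - I*√6/3 ≈ 11.0 - 0.8165*I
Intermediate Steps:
N(l, s) = -7 - 2*s + l*√(-l/3 + 3*s/2) (N(l, s) = -7 + (√((l/(-3) + s/2) + s)*l - 2*s) = -7 + (√((l*(-⅓) + s*(½)) + s)*l - 2*s) = -7 + (√((-l/3 + s/2) + s)*l - 2*s) = -7 + (√((s/2 - l/3) + s)*l - 2*s) = -7 + (√(-l/3 + 3*s/2)*l - 2*s) = -7 + (l*√(-l/3 + 3*s/2) - 2*s) = -7 + (-2*s + l*√(-l/3 + 3*s/2)) = -7 - 2*s + l*√(-l/3 + 3*s/2))
(-15 + N(T, 0))/(-2) = (-15 + (-7 - 2*0 + (⅙)*2*√(-12*2 + 54*0)))/(-2) = (-15 + (-7 + 0 + (⅙)*2*√(-24 + 0)))*(-½) = (-15 + (-7 + 0 + (⅙)*2*√(-24)))*(-½) = (-15 + (-7 + 0 + (⅙)*2*(2*I*√6)))*(-½) = (-15 + (-7 + 0 + 2*I*√6/3))*(-½) = (-15 + (-7 + 2*I*√6/3))*(-½) = (-22 + 2*I*√6/3)*(-½) = 11 - I*√6/3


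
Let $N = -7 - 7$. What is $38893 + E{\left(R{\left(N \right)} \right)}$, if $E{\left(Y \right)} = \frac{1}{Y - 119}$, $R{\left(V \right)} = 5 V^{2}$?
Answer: $\frac{33486874}{861} \approx 38893.0$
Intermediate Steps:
$N = -14$ ($N = -7 - 7 = -14$)
$E{\left(Y \right)} = \frac{1}{-119 + Y}$
$38893 + E{\left(R{\left(N \right)} \right)} = 38893 + \frac{1}{-119 + 5 \left(-14\right)^{2}} = 38893 + \frac{1}{-119 + 5 \cdot 196} = 38893 + \frac{1}{-119 + 980} = 38893 + \frac{1}{861} = \frac{33486874}{861}$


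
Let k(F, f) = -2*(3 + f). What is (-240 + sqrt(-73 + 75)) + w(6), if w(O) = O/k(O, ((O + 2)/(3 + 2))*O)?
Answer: -5045/21 + sqrt(2) ≈ -238.82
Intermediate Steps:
k(F, f) = -6 - 2*f
w(O) = O/(-6 - 2*O*(2/5 + O/5)) (w(O) = O/(-6 - 2*(O + 2)/(3 + 2)*O) = O/(-6 - 2*(2 + O)/5*O) = O/(-6 - 2*(2 + O)*(1/5)*O) = O/(-6 - 2*(2/5 + O/5)*O) = O/(-6 - 2*O*(2/5 + O/5)))
(-240 + sqrt(-73 + 75)) + w(6) = (-240 + sqrt(-73 + 75)) - 5*6/(30 + 2*6*(2 + 6)) = (-240 + sqrt(2)) - 5*6/(30 + 2*6*8) = (-240 + sqrt(2)) - 5*6/(30 + 96) = (-240 + sqrt(2)) - 5*6/126 = (-240 + sqrt(2)) - 5*6*1/126 = (-240 + sqrt(2)) - 5/21 = -5045/21 + sqrt(2)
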